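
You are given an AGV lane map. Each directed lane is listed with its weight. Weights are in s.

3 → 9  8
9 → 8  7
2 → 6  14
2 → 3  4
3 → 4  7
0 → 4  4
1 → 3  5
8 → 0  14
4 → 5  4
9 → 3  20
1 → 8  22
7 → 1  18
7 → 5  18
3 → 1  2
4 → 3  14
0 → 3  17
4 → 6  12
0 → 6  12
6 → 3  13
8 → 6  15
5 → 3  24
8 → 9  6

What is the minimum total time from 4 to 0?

43 s

Shortest distances from 4:
4: 0
5: 4  (via 4)
6: 12  (via 4)
3: 14  (via 4)
1: 16  (via 3)
9: 22  (via 3)
8: 29  (via 9)
0: 43  (via 8)
Shortest route: 4 → 3 → 9 → 8 → 0 = 43 s.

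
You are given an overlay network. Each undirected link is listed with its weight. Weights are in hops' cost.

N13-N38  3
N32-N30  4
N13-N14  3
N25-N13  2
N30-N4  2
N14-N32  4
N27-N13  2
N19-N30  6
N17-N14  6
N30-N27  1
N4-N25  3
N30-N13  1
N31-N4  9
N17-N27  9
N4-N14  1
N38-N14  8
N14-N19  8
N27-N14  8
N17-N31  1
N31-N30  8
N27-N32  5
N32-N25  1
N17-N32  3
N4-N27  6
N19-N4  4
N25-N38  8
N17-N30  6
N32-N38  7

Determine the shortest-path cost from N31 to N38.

10 hops' cost

Shortest distances from N31:
N31: 0
N17: 1  (via N31)
N32: 4  (via N17)
N25: 5  (via N32)
N13: 7  (via N25)
N30: 7  (via N17)
N14: 7  (via N17)
N27: 8  (via N30)
N4: 8  (via N25)
N38: 10  (via N13)
Shortest route: N31–N17–N32–N25–N13–N38 = 10 hops' cost.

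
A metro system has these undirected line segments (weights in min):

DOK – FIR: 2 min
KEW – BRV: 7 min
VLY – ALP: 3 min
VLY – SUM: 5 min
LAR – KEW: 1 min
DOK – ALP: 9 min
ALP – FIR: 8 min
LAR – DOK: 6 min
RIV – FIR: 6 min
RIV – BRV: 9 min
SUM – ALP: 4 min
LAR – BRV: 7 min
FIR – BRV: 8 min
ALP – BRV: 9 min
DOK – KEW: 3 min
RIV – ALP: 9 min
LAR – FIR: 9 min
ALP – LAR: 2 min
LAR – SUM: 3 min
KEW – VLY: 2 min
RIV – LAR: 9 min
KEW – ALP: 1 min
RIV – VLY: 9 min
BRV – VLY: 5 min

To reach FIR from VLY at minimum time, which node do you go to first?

KEW

Candidate routes:
VLY - ALP - KEW - DOK - FIR: 3+1+3+2 = 9
VLY - ALP - FIR: 3+8 = 11
VLY - ALP - LAR - KEW - DOK - FIR: 3+2+1+3+2 = 11
VLY - KEW - DOK - FIR: 2+3+2 = 7
Cheapest is VLY - KEW - DOK - FIR at 7 min.
So from VLY the first move is to KEW.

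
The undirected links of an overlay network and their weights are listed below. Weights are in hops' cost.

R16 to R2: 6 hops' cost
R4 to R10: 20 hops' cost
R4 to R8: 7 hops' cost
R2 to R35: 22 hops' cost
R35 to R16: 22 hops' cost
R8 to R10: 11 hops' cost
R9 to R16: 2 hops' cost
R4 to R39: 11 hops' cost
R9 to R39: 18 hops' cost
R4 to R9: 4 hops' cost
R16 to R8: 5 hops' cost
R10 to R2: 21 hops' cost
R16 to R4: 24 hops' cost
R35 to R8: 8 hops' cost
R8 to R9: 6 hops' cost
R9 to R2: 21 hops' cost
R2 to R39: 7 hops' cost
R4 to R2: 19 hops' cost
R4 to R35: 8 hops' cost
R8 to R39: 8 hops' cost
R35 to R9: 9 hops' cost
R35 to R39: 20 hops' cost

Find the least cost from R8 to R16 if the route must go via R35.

19 hops' cost

Shortest R8→R35: R8–R35 = 8
Best R35 to R16: R35–R9–R16 costing 11
Total via R35: 8 + 11 = 19 hops' cost.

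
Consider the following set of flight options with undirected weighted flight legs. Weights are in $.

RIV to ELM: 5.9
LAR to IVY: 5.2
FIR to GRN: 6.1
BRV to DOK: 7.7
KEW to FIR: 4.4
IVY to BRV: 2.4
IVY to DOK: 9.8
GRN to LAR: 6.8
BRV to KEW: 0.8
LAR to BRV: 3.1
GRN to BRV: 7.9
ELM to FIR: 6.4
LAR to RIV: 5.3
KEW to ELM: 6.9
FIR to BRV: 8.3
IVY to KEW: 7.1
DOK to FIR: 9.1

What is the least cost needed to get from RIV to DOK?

Enumerating some paths:
RIV–LAR–IVY–BRV–DOK: 5.3+5.2+2.4+7.7 = 20.6
RIV–LAR–IVY–DOK: 5.3+5.2+9.8 = 20.3
RIV–LAR–BRV–DOK: 5.3+3.1+7.7 = 16.1
RIV–LAR–BRV–IVY–DOK: 5.3+3.1+2.4+9.8 = 20.6
Cheapest is RIV–LAR–BRV–DOK at $16.1.

$16.1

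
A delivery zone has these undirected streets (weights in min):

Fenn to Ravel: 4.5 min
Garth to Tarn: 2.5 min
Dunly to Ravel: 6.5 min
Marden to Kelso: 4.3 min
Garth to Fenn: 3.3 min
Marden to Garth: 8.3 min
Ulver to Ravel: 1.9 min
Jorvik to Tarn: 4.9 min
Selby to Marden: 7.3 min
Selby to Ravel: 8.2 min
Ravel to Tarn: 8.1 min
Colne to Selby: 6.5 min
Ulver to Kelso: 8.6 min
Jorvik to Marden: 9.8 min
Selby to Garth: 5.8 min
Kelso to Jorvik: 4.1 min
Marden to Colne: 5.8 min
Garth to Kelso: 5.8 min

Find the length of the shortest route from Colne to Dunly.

21.2 min

Settle nodes by increasing distance from Colne:
Colne: 0
Marden: 5.8  (via Colne)
Selby: 6.5  (via Colne)
Kelso: 10.1  (via Marden)
Garth: 12.3  (via Selby)
Jorvik: 14.2  (via Kelso)
Ravel: 14.7  (via Selby)
Tarn: 14.8  (via Garth)
Fenn: 15.6  (via Garth)
Ulver: 16.6  (via Ravel)
Dunly: 21.2  (via Ravel)
Shortest route: Colne–Selby–Ravel–Dunly = 21.2 min.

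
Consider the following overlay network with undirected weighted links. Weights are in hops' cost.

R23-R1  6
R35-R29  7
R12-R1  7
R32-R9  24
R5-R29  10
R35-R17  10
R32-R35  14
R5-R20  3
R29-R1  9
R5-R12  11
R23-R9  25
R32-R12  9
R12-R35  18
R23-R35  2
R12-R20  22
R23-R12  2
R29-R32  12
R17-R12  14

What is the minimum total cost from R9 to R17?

37 hops' cost

Shortest distances from R9:
R9: 0
R32: 24  (via R9)
R23: 25  (via R9)
R35: 27  (via R23)
R12: 27  (via R23)
R1: 31  (via R23)
R29: 34  (via R35)
R17: 37  (via R35)
Shortest route: R9–R23–R35–R17 = 37 hops' cost.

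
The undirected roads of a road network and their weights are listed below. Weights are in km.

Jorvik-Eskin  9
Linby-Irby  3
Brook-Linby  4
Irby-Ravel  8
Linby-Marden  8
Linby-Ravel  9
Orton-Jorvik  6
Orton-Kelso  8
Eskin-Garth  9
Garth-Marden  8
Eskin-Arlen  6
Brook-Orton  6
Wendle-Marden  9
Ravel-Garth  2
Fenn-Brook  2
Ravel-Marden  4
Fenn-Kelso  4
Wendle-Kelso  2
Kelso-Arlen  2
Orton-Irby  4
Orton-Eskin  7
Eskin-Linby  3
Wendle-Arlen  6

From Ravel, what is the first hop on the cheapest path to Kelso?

Marden

Enumerating some paths:
Ravel - Garth - Eskin - Arlen - Kelso: 2+9+6+2 = 19
Ravel - Marden - Wendle - Kelso: 4+9+2 = 15
Ravel - Linby - Brook - Fenn - Kelso: 9+4+2+4 = 19
The minimum is 15 km via Ravel - Marden - Wendle - Kelso.
So from Ravel the first move is to Marden.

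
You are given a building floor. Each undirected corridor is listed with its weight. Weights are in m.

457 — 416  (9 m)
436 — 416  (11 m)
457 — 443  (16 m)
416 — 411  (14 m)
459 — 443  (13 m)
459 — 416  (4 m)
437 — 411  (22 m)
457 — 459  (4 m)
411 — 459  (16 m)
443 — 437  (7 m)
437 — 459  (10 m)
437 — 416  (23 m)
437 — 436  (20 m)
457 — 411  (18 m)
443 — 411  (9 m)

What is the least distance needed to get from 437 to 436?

Running Dijkstra from 437:
437: 0
443: 7  (via 437)
459: 10  (via 437)
457: 14  (via 459)
416: 14  (via 459)
411: 16  (via 443)
436: 20  (via 437)
Shortest route: 437–436 = 20 m.

20 m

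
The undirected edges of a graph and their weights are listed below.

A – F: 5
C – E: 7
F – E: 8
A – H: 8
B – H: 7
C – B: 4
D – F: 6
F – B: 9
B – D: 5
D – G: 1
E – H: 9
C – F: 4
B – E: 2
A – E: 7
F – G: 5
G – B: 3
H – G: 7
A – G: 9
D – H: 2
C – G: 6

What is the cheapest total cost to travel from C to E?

6

Candidate routes:
C → B → E: 4+2 = 6
C → G → B → E: 6+3+2 = 11
C → E: 7 = 7
Cheapest is C → B → E at 6.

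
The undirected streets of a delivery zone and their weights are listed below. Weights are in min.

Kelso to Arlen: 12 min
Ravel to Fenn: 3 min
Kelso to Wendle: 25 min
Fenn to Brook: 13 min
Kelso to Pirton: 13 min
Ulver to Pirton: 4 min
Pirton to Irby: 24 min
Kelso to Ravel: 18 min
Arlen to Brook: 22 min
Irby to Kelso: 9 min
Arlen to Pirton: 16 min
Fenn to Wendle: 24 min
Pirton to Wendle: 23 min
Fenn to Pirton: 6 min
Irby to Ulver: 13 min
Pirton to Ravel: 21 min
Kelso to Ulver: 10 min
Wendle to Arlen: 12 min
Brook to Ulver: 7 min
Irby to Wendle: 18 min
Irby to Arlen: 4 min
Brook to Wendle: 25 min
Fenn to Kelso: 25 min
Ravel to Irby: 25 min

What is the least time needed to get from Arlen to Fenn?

22 min

Settle nodes by increasing distance from Arlen:
Arlen: 0
Irby: 4  (via Arlen)
Kelso: 12  (via Arlen)
Wendle: 12  (via Arlen)
Pirton: 16  (via Arlen)
Ulver: 17  (via Irby)
Brook: 22  (via Arlen)
Fenn: 22  (via Pirton)
Shortest route: Arlen → Pirton → Fenn = 22 min.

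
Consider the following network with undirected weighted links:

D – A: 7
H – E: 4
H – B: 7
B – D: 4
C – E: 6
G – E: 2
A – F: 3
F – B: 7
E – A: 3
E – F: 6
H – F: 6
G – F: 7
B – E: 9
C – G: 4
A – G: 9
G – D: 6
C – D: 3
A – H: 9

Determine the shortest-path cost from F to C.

Enumerating some paths:
F → G → C: 7+4 = 11
F → E → C: 6+6 = 12
F → E → G → C: 6+2+4 = 12
Cheapest is F → G → C at 11.

11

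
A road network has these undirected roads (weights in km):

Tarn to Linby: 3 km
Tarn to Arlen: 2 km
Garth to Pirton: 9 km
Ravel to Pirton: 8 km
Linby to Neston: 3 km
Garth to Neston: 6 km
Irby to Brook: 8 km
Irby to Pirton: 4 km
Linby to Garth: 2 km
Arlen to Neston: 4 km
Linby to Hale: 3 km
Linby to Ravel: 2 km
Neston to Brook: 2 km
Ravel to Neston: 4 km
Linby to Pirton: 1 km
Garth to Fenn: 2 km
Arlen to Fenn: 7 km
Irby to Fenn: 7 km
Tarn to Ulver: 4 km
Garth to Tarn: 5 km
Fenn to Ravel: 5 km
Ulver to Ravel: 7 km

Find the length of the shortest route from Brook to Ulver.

Compare a few routes:
Brook–Neston–Ravel–Ulver: 2+4+7 = 13
Brook–Neston–Linby–Ravel–Ulver: 2+3+2+7 = 14
Brook–Neston–Ravel–Linby–Tarn–Ulver: 2+4+2+3+4 = 15
Brook–Neston–Linby–Tarn–Ulver: 2+3+3+4 = 12
Cheapest is Brook–Neston–Linby–Tarn–Ulver at 12 km.

12 km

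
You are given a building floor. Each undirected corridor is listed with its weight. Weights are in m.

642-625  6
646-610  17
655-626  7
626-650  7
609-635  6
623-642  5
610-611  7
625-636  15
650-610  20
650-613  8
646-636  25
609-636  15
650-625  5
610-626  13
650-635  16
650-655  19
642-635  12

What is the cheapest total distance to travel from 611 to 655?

Shortest distances from 611:
611: 0
610: 7  (via 611)
626: 20  (via 610)
646: 24  (via 610)
655: 27  (via 626)
Shortest route: 611 → 610 → 626 → 655 = 27 m.

27 m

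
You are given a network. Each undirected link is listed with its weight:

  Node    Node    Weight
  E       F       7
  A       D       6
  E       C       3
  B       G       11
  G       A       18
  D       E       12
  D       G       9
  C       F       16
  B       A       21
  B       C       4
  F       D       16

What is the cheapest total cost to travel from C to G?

15

Settle nodes by increasing distance from C:
C: 0
E: 3  (via C)
B: 4  (via C)
F: 10  (via E)
D: 15  (via E)
G: 15  (via B)
Shortest route: C → B → G = 15.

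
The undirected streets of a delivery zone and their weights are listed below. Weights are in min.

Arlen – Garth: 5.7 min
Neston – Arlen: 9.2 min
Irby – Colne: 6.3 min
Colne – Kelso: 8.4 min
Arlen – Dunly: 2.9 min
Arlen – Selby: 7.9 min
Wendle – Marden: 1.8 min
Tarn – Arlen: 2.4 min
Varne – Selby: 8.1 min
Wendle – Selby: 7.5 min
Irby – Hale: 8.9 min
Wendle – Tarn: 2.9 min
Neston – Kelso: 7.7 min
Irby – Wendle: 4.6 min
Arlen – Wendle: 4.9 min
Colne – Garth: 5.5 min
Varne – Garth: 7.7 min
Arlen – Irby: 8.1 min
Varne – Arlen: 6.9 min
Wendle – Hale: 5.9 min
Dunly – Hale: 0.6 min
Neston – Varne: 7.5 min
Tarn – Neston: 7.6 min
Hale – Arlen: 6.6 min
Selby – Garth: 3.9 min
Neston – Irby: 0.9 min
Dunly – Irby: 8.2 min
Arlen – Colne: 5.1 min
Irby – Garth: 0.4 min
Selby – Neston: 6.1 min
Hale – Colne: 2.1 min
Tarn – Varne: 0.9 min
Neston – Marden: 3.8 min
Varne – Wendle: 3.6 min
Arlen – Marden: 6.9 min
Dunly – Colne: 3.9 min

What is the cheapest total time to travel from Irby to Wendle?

4.6 min

Settle nodes by increasing distance from Irby:
Irby: 0
Garth: 0.4  (via Irby)
Neston: 0.9  (via Irby)
Selby: 4.3  (via Garth)
Wendle: 4.6  (via Irby)
Shortest route: Irby → Wendle = 4.6 min.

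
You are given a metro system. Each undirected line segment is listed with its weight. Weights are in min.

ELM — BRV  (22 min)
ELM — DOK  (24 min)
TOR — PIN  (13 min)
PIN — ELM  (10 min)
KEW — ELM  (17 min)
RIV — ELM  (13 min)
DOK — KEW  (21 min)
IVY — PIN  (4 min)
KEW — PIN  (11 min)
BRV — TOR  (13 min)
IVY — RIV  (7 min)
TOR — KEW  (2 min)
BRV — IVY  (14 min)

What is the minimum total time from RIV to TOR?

Enumerating some paths:
RIV–ELM–KEW–TOR: 13+17+2 = 32
RIV–IVY–PIN–TOR: 7+4+13 = 24
Cheapest is RIV–IVY–PIN–TOR at 24 min.

24 min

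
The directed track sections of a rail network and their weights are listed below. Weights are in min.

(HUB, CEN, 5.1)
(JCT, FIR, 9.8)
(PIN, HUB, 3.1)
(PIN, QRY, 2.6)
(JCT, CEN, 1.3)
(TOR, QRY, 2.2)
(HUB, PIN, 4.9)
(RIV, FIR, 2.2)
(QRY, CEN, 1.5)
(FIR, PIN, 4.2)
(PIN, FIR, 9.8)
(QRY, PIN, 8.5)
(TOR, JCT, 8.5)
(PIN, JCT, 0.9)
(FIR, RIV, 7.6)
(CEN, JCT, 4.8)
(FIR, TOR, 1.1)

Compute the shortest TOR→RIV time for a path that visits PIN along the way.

Shortest TOR→PIN: TOR–QRY–PIN = 10.7
Best PIN to RIV: PIN–FIR–RIV costing 17.4
Total via PIN: 10.7 + 17.4 = 28.1 min.

28.1 min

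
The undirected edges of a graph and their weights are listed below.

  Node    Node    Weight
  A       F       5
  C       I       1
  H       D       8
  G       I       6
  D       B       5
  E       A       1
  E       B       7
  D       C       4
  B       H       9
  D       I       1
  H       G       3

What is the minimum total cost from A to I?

Running Dijkstra from A:
A: 0
E: 1  (via A)
F: 5  (via A)
B: 8  (via E)
D: 13  (via B)
I: 14  (via D)
Shortest route: A–E–B–D–I = 14.

14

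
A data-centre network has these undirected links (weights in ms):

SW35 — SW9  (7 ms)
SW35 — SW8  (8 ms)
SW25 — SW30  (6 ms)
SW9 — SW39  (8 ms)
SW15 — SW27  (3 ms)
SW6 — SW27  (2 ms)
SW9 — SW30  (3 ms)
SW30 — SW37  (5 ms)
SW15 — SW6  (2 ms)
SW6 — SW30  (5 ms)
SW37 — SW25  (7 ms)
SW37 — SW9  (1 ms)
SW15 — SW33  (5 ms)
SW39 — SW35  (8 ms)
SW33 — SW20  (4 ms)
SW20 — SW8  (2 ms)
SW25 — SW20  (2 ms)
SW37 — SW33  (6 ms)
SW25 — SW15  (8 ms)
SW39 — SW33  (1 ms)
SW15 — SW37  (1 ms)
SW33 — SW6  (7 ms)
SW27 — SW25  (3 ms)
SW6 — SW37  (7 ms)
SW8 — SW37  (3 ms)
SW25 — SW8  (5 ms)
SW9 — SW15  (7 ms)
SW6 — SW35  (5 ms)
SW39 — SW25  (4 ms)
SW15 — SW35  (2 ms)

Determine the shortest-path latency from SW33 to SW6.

Settle nodes by increasing distance from SW33:
SW33: 0
SW39: 1  (via SW33)
SW20: 4  (via SW33)
SW15: 5  (via SW33)
SW25: 5  (via SW39)
SW8: 6  (via SW20)
SW37: 6  (via SW33)
SW9: 7  (via SW37)
SW35: 7  (via SW15)
SW6: 7  (via SW33)
Shortest route: SW33 → SW6 = 7 ms.

7 ms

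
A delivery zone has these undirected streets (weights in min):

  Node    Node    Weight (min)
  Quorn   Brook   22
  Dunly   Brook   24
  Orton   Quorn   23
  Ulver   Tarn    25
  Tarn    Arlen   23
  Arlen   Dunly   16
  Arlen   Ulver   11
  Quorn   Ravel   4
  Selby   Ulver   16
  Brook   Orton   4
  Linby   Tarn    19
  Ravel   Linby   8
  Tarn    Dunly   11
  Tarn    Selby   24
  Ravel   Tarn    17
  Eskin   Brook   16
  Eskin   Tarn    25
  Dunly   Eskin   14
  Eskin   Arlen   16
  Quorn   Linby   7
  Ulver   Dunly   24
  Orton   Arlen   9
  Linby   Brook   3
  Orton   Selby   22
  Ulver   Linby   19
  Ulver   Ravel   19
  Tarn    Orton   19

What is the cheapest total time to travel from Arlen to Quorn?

23 min

Settle nodes by increasing distance from Arlen:
Arlen: 0
Orton: 9  (via Arlen)
Ulver: 11  (via Arlen)
Brook: 13  (via Orton)
Linby: 16  (via Brook)
Dunly: 16  (via Arlen)
Eskin: 16  (via Arlen)
Tarn: 23  (via Arlen)
Quorn: 23  (via Linby)
Shortest route: Arlen → Orton → Brook → Linby → Quorn = 23 min.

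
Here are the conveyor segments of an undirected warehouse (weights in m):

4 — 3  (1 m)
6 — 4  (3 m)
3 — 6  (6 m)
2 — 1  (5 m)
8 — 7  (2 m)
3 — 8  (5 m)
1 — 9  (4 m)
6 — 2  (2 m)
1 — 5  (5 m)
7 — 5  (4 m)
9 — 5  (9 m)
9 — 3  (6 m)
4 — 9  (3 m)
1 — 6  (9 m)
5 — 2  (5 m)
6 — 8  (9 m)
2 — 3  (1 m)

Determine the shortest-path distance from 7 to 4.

8 m

Candidate routes:
7 → 5 → 2 → 3 → 4: 4+5+1+1 = 11
7 → 8 → 3 → 4: 2+5+1 = 8
Cheapest is 7 → 8 → 3 → 4 at 8 m.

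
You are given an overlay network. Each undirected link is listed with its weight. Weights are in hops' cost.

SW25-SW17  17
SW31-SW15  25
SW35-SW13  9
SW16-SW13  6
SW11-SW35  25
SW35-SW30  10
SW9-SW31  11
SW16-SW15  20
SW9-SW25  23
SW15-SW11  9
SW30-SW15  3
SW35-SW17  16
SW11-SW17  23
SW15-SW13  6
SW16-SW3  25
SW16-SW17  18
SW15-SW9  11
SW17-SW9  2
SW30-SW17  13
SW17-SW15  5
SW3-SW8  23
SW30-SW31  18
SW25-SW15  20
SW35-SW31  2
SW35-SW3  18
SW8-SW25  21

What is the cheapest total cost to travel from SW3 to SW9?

31 hops' cost

Enumerating some paths:
SW3 - SW35 - SW30 - SW15 - SW17 - SW9: 18+10+3+5+2 = 38
SW3 - SW35 - SW17 - SW9: 18+16+2 = 36
SW3 - SW35 - SW31 - SW9: 18+2+11 = 31
Cheapest is SW3 - SW35 - SW31 - SW9 at 31 hops' cost.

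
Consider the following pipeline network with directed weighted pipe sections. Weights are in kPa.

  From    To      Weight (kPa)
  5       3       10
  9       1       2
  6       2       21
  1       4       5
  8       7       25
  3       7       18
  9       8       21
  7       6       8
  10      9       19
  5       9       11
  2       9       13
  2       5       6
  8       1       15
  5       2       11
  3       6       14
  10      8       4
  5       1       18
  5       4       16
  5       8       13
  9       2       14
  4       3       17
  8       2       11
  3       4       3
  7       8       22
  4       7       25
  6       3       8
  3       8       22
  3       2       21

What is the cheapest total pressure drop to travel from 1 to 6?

Shortest distances from 1:
1: 0
4: 5  (via 1)
3: 22  (via 4)
7: 30  (via 4)
6: 36  (via 3)
Shortest route: 1 → 4 → 3 → 6 = 36 kPa.

36 kPa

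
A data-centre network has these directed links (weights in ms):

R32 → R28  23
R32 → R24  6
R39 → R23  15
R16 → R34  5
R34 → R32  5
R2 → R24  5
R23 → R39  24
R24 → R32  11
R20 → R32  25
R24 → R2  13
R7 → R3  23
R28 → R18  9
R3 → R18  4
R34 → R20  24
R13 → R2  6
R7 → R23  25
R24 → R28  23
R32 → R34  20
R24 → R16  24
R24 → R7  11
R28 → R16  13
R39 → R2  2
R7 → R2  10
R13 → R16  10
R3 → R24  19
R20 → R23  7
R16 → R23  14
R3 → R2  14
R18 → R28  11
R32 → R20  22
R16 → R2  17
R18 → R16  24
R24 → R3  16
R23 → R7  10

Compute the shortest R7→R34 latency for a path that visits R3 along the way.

56 ms

Best R7 to R3: R7–R3 costing 23
Shortest R3→R34: R3–R18–R16–R34 = 33
Total via R3: 23 + 33 = 56 ms.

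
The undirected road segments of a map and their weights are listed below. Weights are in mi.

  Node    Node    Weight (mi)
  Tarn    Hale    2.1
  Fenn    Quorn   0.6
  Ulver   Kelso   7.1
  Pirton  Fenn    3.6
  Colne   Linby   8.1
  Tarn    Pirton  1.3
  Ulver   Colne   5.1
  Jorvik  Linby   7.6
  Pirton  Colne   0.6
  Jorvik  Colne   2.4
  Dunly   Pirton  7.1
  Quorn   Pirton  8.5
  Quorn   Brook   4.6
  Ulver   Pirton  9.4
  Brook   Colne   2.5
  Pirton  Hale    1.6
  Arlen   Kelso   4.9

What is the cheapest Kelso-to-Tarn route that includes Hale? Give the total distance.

16.5 mi

Shortest Kelso→Hale: Kelso–Ulver–Colne–Pirton–Hale = 14.4
Shortest Hale→Tarn: Hale–Tarn = 2.1
Total via Hale: 14.4 + 2.1 = 16.5 mi.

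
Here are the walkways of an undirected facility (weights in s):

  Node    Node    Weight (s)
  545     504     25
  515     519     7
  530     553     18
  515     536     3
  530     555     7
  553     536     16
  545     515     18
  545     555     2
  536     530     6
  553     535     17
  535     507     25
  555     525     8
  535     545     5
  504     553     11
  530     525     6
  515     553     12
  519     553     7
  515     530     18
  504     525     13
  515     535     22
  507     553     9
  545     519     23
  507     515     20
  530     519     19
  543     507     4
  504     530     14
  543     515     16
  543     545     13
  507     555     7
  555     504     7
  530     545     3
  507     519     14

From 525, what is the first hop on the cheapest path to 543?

Candidate routes:
525 → 555 → 507 → 543: 8+7+4 = 19
525 → 530 → 545 → 543: 6+3+13 = 22
525 → 530 → 545 → 555 → 507 → 543: 6+3+2+7+4 = 22
The minimum is 19 s via 525 → 555 → 507 → 543.
So from 525 the first move is to 555.

555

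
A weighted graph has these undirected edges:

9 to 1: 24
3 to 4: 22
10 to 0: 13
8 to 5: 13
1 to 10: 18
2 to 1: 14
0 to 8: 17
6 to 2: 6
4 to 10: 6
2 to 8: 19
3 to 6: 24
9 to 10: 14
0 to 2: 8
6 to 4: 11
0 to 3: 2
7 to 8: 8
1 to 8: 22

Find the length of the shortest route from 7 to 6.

33

Running Dijkstra from 7:
7: 0
8: 8  (via 7)
5: 21  (via 8)
0: 25  (via 8)
2: 27  (via 8)
3: 27  (via 0)
1: 30  (via 8)
6: 33  (via 2)
Shortest route: 7–8–2–6 = 33.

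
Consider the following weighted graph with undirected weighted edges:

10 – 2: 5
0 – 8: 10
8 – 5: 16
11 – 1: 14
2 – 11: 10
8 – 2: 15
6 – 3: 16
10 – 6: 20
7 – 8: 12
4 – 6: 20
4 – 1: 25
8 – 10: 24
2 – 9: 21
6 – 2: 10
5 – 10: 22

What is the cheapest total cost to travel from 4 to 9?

51

Enumerating some paths:
4–6–2–9: 20+10+21 = 51
4–1–11–2–9: 25+14+10+21 = 70
4–6–10–2–9: 20+20+5+21 = 66
Cheapest is 4–6–2–9 at 51.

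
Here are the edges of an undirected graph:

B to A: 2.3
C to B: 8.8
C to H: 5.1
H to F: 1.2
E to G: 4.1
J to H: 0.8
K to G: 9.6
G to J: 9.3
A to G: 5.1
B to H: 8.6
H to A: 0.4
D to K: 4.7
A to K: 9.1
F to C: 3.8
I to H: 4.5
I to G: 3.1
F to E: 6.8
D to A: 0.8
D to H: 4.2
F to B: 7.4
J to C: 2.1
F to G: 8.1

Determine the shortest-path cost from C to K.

8.8

Candidate routes:
C–F–H–A–D–K: 3.8+1.2+0.4+0.8+4.7 = 10.9
C–J–H–A–D–K: 2.1+0.8+0.4+0.8+4.7 = 8.8
The minimum is 8.8 via C–J–H–A–D–K.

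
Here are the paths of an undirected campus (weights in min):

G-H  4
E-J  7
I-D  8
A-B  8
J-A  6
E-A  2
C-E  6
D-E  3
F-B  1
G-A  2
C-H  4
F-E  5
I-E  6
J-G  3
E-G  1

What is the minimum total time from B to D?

9 min

Enumerating some paths:
B–A–G–E–D: 8+2+1+3 = 14
B–F–E–I–D: 1+5+6+8 = 20
B–A–E–D: 8+2+3 = 13
B–F–E–D: 1+5+3 = 9
The minimum is 9 min via B–F–E–D.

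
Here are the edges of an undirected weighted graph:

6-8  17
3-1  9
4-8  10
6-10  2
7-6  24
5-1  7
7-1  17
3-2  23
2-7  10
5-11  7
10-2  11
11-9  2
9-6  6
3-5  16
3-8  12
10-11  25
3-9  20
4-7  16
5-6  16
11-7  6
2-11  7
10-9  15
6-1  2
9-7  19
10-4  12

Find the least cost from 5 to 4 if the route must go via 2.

37

Best 5 to 2: 5 → 11 → 2 costing 14
Shortest 2→4: 2 → 10 → 4 = 23
Total via 2: 14 + 23 = 37.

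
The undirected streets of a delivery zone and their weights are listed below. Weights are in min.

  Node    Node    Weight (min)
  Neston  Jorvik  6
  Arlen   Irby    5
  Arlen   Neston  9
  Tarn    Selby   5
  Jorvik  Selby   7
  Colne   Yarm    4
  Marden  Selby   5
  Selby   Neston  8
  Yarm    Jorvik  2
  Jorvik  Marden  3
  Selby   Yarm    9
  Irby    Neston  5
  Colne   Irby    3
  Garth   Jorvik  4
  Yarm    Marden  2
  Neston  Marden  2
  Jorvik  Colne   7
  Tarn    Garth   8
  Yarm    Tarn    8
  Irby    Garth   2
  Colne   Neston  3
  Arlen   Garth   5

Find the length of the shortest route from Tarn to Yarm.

8 min

Settle nodes by increasing distance from Tarn:
Tarn: 0
Selby: 5  (via Tarn)
Garth: 8  (via Tarn)
Yarm: 8  (via Tarn)
Shortest route: Tarn → Yarm = 8 min.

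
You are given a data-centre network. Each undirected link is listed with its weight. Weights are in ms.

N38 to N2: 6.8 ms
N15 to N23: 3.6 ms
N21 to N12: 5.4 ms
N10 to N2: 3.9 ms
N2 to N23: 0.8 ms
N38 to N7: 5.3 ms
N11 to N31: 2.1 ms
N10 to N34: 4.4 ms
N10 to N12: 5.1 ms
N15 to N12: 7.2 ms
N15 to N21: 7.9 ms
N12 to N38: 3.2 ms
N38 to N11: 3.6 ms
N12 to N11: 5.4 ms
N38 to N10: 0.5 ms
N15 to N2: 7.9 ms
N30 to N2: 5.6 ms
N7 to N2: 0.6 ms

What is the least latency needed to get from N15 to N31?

14.5 ms

Shortest distances from N15:
N15: 0
N23: 3.6  (via N15)
N2: 4.4  (via N23)
N7: 5  (via N2)
N12: 7.2  (via N15)
N21: 7.9  (via N15)
N10: 8.3  (via N2)
N38: 8.8  (via N10)
N30: 10  (via N2)
N11: 12.4  (via N38)
N34: 12.7  (via N10)
N31: 14.5  (via N11)
Shortest route: N15–N23–N2–N10–N38–N11–N31 = 14.5 ms.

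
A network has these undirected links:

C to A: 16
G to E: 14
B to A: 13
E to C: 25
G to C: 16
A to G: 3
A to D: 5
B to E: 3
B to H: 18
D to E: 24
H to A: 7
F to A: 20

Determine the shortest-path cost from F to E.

Shortest distances from F:
F: 0
A: 20  (via F)
G: 23  (via A)
D: 25  (via A)
H: 27  (via A)
B: 33  (via A)
C: 36  (via A)
E: 36  (via B)
Shortest route: F → A → B → E = 36.

36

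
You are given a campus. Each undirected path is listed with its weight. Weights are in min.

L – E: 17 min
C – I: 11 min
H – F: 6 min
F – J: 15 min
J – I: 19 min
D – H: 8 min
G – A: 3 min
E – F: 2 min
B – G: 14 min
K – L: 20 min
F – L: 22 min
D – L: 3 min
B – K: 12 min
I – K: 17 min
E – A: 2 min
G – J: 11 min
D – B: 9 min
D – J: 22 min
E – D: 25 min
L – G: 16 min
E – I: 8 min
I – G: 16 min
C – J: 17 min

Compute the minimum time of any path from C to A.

21 min

Settle nodes by increasing distance from C:
C: 0
I: 11  (via C)
J: 17  (via C)
E: 19  (via I)
A: 21  (via E)
Shortest route: C → I → E → A = 21 min.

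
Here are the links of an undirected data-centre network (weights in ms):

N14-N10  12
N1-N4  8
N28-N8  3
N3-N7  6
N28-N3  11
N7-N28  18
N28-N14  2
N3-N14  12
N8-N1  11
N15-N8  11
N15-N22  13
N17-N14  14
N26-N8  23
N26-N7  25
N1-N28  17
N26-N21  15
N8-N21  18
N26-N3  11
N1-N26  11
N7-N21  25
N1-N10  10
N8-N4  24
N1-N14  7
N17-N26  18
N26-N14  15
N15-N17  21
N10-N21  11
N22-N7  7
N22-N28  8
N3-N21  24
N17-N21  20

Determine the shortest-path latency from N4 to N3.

Shortest distances from N4:
N4: 0
N1: 8  (via N4)
N14: 15  (via N1)
N28: 17  (via N14)
N10: 18  (via N1)
N26: 19  (via N1)
N8: 19  (via N1)
N22: 25  (via N28)
N3: 27  (via N14)
Shortest route: N4–N1–N14–N3 = 27 ms.

27 ms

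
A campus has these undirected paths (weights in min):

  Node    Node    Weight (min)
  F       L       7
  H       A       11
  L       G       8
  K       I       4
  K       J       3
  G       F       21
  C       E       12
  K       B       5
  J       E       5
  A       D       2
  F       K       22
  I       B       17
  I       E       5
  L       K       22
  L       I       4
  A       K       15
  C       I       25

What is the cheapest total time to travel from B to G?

21 min

Candidate routes:
B - I - L - G: 17+4+8 = 29
B - K - I - L - G: 5+4+4+8 = 21
B - K - J - E - I - L - G: 5+3+5+5+4+8 = 30
The minimum is 21 min via B - K - I - L - G.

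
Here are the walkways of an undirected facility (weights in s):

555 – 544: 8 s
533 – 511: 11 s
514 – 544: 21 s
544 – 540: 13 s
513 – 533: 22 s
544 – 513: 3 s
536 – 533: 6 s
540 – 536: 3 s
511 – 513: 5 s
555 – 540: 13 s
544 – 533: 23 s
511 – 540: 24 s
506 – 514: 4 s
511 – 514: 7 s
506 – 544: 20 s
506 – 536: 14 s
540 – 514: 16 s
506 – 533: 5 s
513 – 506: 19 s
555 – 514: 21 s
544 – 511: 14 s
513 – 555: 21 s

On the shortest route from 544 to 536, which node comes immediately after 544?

Candidate routes:
544 → 540 → 536: 13+3 = 16
544 → 555 → 540 → 536: 8+13+3 = 24
Cheapest is 544 → 540 → 536 at 16 s.
So from 544 the first move is to 540.

540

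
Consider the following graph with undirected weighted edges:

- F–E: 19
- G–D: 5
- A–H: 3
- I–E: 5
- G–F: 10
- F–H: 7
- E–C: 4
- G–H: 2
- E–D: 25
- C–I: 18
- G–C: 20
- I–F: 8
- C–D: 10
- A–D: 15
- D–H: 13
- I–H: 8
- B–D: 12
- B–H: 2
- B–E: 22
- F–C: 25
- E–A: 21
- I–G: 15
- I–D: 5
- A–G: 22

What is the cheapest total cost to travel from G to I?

Enumerating some paths:
G–I: 15 = 15
G–H–I: 2+8 = 10
G–H–F–I: 2+7+8 = 17
G–F–I: 10+8 = 18
Cheapest is G–H–I at 10.

10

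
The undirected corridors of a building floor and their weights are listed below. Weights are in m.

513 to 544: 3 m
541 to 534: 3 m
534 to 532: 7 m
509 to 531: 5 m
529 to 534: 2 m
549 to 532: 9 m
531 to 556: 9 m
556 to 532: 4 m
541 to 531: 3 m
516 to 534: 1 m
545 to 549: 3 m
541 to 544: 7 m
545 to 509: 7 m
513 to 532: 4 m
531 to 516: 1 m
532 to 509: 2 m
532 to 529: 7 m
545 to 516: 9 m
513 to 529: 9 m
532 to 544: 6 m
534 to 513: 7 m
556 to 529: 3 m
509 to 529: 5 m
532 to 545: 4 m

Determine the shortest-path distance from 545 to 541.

13 m

Compare a few routes:
545 - 516 - 531 - 541: 9+1+3 = 13
545 - 532 - 509 - 531 - 541: 4+2+5+3 = 14
The minimum is 13 m via 545 - 516 - 531 - 541.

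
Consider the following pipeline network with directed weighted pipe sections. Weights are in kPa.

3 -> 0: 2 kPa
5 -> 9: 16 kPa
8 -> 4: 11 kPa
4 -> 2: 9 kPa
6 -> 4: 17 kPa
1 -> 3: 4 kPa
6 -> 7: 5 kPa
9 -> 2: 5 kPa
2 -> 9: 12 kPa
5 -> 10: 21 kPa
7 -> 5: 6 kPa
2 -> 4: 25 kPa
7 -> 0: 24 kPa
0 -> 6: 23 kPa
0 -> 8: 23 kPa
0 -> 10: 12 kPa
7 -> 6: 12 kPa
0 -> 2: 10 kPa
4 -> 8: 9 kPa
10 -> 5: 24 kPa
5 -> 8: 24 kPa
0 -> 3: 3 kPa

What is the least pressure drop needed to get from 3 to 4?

Settle nodes by increasing distance from 3:
3: 0
0: 2  (via 3)
2: 12  (via 0)
10: 14  (via 0)
9: 24  (via 2)
6: 25  (via 0)
8: 25  (via 0)
7: 30  (via 6)
4: 36  (via 8)
Shortest route: 3–0–8–4 = 36 kPa.

36 kPa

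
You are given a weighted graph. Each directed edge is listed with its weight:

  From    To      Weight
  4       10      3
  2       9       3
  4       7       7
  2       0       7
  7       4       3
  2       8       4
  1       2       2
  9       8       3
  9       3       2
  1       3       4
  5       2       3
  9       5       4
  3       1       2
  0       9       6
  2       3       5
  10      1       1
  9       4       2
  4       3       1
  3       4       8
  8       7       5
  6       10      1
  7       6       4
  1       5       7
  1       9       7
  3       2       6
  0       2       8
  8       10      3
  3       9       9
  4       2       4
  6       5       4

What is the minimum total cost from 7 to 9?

Candidate routes:
7–4–2–9: 3+4+3 = 10
7–6–10–1–2–9: 4+1+1+2+3 = 11
The minimum is 10 via 7–4–2–9.

10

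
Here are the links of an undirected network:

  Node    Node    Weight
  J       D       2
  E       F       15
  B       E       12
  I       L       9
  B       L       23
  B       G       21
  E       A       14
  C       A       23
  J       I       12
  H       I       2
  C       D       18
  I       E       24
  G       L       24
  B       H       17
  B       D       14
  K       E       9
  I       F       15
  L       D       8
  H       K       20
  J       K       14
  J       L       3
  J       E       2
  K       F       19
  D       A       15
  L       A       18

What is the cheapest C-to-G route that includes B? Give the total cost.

53

Shortest C→B: C–D–B = 32
Shortest B→G: B–G = 21
Total via B: 32 + 21 = 53.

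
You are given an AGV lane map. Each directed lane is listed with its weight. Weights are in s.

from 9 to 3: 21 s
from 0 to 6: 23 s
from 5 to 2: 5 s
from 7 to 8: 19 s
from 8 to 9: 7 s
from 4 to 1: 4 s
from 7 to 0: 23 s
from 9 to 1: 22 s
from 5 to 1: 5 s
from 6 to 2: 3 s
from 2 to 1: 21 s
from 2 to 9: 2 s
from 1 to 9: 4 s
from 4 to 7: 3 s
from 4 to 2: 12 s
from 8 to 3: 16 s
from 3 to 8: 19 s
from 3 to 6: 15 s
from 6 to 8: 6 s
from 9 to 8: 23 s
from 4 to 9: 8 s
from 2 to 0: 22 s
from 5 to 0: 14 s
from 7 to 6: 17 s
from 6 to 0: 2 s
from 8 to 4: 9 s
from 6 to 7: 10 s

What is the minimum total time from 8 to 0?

31 s

Enumerating some paths:
8 - 3 - 6 - 0: 16+15+2 = 33
8 - 4 - 7 - 6 - 0: 9+3+17+2 = 31
8 - 4 - 7 - 0: 9+3+23 = 35
The minimum is 31 s via 8 - 4 - 7 - 6 - 0.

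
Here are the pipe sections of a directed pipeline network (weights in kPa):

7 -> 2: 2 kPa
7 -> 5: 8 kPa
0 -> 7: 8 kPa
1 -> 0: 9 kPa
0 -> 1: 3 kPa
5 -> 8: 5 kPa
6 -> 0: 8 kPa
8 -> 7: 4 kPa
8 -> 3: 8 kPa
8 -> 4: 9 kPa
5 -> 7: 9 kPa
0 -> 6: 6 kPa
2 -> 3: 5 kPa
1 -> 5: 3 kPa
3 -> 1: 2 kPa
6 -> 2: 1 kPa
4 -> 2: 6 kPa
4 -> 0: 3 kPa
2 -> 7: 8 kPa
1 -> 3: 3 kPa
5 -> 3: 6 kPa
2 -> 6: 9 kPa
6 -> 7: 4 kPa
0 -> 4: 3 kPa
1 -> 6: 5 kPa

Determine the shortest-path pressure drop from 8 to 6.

Compare a few routes:
8 - 7 - 2 - 3 - 1 - 6: 4+2+5+2+5 = 18
8 - 7 - 2 - 6: 4+2+9 = 15
8 - 4 - 0 - 6: 9+3+6 = 18
The minimum is 15 kPa via 8 - 7 - 2 - 6.

15 kPa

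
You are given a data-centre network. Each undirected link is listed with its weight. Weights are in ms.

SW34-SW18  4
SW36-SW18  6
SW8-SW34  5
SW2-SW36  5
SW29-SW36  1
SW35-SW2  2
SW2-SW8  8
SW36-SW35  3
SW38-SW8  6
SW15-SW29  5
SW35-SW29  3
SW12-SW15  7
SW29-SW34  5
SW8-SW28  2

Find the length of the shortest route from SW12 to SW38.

28 ms

Compare a few routes:
SW12–SW15–SW29–SW36–SW2–SW8–SW38: 7+5+1+5+8+6 = 32
SW12–SW15–SW29–SW35–SW2–SW8–SW38: 7+5+3+2+8+6 = 31
SW12–SW15–SW29–SW34–SW8–SW38: 7+5+5+5+6 = 28
SW12–SW15–SW29–SW36–SW35–SW2–SW8–SW38: 7+5+1+3+2+8+6 = 32
The minimum is 28 ms via SW12–SW15–SW29–SW34–SW8–SW38.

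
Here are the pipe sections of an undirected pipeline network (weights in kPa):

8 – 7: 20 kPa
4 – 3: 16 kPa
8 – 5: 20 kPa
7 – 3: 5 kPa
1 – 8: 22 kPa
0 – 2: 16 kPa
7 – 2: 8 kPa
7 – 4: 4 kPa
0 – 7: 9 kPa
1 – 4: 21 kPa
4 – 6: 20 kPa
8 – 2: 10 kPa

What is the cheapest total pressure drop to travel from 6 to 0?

Enumerating some paths:
6–4–7–2–0: 20+4+8+16 = 48
6–4–7–0: 20+4+9 = 33
Cheapest is 6–4–7–0 at 33 kPa.

33 kPa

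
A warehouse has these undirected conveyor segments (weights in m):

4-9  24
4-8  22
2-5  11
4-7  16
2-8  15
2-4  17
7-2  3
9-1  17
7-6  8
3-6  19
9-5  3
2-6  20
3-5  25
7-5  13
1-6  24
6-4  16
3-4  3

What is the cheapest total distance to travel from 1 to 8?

46 m

Enumerating some paths:
1 - 9 - 5 - 7 - 2 - 8: 17+3+13+3+15 = 51
1 - 6 - 7 - 2 - 8: 24+8+3+15 = 50
1 - 9 - 5 - 2 - 8: 17+3+11+15 = 46
The minimum is 46 m via 1 - 9 - 5 - 2 - 8.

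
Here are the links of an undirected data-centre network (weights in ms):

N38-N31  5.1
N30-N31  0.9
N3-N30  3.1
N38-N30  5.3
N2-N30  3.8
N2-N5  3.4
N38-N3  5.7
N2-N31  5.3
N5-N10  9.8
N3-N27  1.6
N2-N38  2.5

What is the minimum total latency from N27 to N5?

Settle nodes by increasing distance from N27:
N27: 0
N3: 1.6  (via N27)
N30: 4.7  (via N3)
N31: 5.6  (via N30)
N38: 7.3  (via N3)
N2: 8.5  (via N30)
N5: 11.9  (via N2)
Shortest route: N27 → N3 → N30 → N2 → N5 = 11.9 ms.

11.9 ms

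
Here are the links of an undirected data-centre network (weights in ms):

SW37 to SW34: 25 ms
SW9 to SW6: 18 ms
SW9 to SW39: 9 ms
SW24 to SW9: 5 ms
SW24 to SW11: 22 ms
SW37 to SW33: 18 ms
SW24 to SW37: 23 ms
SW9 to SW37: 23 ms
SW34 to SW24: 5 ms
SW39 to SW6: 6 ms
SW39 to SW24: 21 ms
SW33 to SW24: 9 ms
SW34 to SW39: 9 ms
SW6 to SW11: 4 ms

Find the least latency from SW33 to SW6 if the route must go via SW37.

56 ms

Shortest SW33→SW37: SW33–SW37 = 18
Shortest SW37→SW6: SW37–SW9–SW39–SW6 = 38
Total via SW37: 18 + 38 = 56 ms.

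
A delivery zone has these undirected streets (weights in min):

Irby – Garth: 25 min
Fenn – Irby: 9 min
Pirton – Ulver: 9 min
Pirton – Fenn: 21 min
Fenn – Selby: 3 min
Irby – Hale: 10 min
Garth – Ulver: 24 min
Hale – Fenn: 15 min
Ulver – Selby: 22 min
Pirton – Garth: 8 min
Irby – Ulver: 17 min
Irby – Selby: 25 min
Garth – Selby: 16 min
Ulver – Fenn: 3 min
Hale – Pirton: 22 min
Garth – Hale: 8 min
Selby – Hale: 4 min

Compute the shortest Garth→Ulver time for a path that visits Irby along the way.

30 min

Best Garth to Irby: Garth–Hale–Irby costing 18
Best Irby to Ulver: Irby–Fenn–Ulver costing 12
Total via Irby: 18 + 12 = 30 min.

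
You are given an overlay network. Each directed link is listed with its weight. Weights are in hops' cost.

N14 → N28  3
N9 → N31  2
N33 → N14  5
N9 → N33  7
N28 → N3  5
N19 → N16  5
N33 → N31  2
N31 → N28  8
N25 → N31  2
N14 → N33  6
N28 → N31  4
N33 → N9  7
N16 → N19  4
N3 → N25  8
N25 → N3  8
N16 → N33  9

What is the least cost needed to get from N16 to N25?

Settle nodes by increasing distance from N16:
N16: 0
N19: 4  (via N16)
N33: 9  (via N16)
N31: 11  (via N33)
N14: 14  (via N33)
N9: 16  (via N33)
N28: 17  (via N14)
N3: 22  (via N28)
N25: 30  (via N3)
Shortest route: N16 → N33 → N14 → N28 → N3 → N25 = 30 hops' cost.

30 hops' cost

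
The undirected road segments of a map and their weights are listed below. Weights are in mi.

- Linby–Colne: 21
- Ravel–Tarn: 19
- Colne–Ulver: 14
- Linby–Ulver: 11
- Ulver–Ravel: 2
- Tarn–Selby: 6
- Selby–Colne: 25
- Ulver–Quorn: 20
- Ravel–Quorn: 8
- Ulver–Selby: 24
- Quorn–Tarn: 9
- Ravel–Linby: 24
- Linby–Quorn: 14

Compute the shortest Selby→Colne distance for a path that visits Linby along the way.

50 mi

Shortest Selby→Linby: Selby–Tarn–Quorn–Linby = 29
Shortest Linby→Colne: Linby–Colne = 21
Total via Linby: 29 + 21 = 50 mi.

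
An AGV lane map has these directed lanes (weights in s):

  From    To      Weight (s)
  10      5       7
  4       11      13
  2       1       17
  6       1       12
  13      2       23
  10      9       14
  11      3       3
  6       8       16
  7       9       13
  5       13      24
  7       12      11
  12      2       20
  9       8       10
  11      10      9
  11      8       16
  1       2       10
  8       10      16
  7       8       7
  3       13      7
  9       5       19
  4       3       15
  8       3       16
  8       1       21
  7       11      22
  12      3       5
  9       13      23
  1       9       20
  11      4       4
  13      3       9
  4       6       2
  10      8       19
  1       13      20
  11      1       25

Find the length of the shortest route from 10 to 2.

Shortest distances from 10:
10: 0
5: 7  (via 10)
9: 14  (via 10)
8: 19  (via 10)
13: 31  (via 5)
3: 35  (via 8)
1: 40  (via 8)
2: 50  (via 1)
Shortest route: 10 → 8 → 1 → 2 = 50 s.

50 s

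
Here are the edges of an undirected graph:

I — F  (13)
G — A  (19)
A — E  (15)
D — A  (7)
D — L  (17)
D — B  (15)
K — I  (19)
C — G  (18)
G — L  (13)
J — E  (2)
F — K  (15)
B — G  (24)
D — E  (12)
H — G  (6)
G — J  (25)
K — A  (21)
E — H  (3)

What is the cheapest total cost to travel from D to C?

Running Dijkstra from D:
D: 0
A: 7  (via D)
E: 12  (via D)
J: 14  (via E)
B: 15  (via D)
H: 15  (via E)
L: 17  (via D)
G: 21  (via H)
K: 28  (via A)
C: 39  (via G)
Shortest route: D → E → H → G → C = 39.

39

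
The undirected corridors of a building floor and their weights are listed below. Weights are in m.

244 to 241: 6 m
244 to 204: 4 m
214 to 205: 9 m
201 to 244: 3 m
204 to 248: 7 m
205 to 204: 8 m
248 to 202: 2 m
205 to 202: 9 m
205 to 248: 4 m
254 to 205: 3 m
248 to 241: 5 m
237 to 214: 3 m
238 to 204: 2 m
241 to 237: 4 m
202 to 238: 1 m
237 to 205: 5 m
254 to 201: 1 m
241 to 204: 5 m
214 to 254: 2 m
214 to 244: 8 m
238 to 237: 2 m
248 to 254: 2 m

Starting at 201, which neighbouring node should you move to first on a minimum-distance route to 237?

Candidate routes:
201 - 254 - 248 - 202 - 238 - 237: 1+2+2+1+2 = 8
201 - 254 - 214 - 237: 1+2+3 = 6
201 - 244 - 204 - 238 - 237: 3+4+2+2 = 11
201 - 254 - 205 - 237: 1+3+5 = 9
The minimum is 6 m via 201 - 254 - 214 - 237.
So from 201 the first move is to 254.

254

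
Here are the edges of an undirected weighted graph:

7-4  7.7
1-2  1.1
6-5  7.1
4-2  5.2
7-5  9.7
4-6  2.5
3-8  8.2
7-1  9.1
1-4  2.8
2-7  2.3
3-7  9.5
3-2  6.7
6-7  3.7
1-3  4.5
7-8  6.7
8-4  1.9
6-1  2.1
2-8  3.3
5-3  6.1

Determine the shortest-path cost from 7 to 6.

Running Dijkstra from 7:
7: 0
2: 2.3  (via 7)
1: 3.4  (via 2)
6: 3.7  (via 7)
Shortest route: 7 → 6 = 3.7.

3.7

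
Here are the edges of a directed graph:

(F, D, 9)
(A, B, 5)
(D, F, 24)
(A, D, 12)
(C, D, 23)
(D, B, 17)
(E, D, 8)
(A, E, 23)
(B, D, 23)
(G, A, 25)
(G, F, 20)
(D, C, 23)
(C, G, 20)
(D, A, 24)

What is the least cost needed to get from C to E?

68

Candidate routes:
C - D - A - E: 23+24+23 = 70
C - G - F - D - A - E: 20+20+9+24+23 = 96
C - G - A - E: 20+25+23 = 68
The minimum is 68 via C - G - A - E.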